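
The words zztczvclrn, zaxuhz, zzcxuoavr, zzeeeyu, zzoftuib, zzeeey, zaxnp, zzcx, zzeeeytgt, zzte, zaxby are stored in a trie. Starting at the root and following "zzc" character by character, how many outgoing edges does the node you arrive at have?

1

Follow the path "zzc" to its node, then look at its outgoing edges.
Characters that immediately follow "zzc" among the stored strings: {x}.
That node has 1 child edge.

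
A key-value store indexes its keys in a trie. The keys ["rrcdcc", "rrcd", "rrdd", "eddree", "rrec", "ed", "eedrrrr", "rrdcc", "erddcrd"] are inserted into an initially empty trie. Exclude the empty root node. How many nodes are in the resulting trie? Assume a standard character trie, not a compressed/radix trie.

For each word, the new-node count is its length minus the longest prefix already in the trie:
  "rrcdcc" → 6 new (r, r, c, d, c, c)
  "rrcd" → prefix "rrcd" already present; 0 new (none)
  "rrdd" → prefix "rr" already present; 2 new (d, d)
  "eddree" → 6 new (e, d, d, r, e, e)
  "rrec" → prefix "rr" already present; 2 new (e, c)
  "ed" → prefix "ed" already present; 0 new (none)
  "eedrrrr" → prefix "e" already present; 6 new (e, d, r, r, r, r)
  "rrdcc" → prefix "rrd" already present; 2 new (c, c)
  "erddcrd" → prefix "e" already present; 6 new (r, d, d, c, r, d)
Total nodes = 6 + 0 + 2 + 6 + 2 + 0 + 6 + 2 + 6 = 30

30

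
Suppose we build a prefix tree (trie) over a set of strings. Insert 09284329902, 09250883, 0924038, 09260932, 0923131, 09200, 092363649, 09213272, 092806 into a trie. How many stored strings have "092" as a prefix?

9

Traverse to the node for "092", then collect every word in that subtree.
Matches: "09200", "09213272", "0923131", "092363649", "0924038", "09250883", "09260932", "092806", "09284329902"
Count: 9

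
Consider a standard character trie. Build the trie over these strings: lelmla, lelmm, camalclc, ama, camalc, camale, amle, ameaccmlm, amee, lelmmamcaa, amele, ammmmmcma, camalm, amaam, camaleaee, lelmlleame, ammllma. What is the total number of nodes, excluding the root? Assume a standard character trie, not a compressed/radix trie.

Insert word by word; a character creates a node only if that edge doesn't already exist:
  "lelmla" → 6 new (l, e, l, m, l, a)
  "lelmm" → prefix "lelm" already present; 1 new (m)
  "camalclc" → 8 new (c, a, m, a, l, c, l, c)
  "ama" → 3 new (a, m, a)
  "camalc" → prefix "camalc" already present; 0 new (none)
  "camale" → prefix "camal" already present; 1 new (e)
  "amle" → prefix "am" already present; 2 new (l, e)
  "ameaccmlm" → prefix "am" already present; 7 new (e, a, c, c, m, l, m)
  "amee" → prefix "ame" already present; 1 new (e)
  "lelmmamcaa" → prefix "lelmm" already present; 5 new (a, m, c, a, a)
  "amele" → prefix "ame" already present; 2 new (l, e)
  "ammmmmcma" → prefix "am" already present; 7 new (m, m, m, m, c, m, a)
  "camalm" → prefix "camal" already present; 1 new (m)
  "amaam" → prefix "ama" already present; 2 new (a, m)
  "camaleaee" → prefix "camale" already present; 3 new (a, e, e)
  "lelmlleame" → prefix "lelml" already present; 5 new (l, e, a, m, e)
  "ammllma" → prefix "amm" already present; 4 new (l, l, m, a)
Total nodes = 6 + 1 + 8 + 3 + 0 + 1 + 2 + 7 + 1 + 5 + 2 + 7 + 1 + 2 + 3 + 5 + 4 = 58

58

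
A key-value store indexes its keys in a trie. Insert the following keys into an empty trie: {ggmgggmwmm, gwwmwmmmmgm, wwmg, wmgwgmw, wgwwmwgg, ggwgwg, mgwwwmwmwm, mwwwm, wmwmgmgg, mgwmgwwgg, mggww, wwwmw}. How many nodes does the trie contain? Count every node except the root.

For each word, the new-node count is its length minus the longest prefix already in the trie:
  "ggmgggmwmm" → 10 new (g, g, m, g, g, g, m, w, m, m)
  "gwwmwmmmmgm" → prefix "g" already present; 10 new (w, w, m, w, m, m, m, m, g, m)
  "wwmg" → 4 new (w, w, m, g)
  "wmgwgmw" → prefix "w" already present; 6 new (m, g, w, g, m, w)
  "wgwwmwgg" → prefix "w" already present; 7 new (g, w, w, m, w, g, g)
  "ggwgwg" → prefix "gg" already present; 4 new (w, g, w, g)
  "mgwwwmwmwm" → 10 new (m, g, w, w, w, m, w, m, w, m)
  "mwwwm" → prefix "m" already present; 4 new (w, w, w, m)
  "wmwmgmgg" → prefix "wm" already present; 6 new (w, m, g, m, g, g)
  "mgwmgwwgg" → prefix "mgw" already present; 6 new (m, g, w, w, g, g)
  "mggww" → prefix "mg" already present; 3 new (g, w, w)
  "wwwmw" → prefix "ww" already present; 3 new (w, m, w)
Total nodes = 10 + 10 + 4 + 6 + 7 + 4 + 10 + 4 + 6 + 6 + 3 + 3 = 73

73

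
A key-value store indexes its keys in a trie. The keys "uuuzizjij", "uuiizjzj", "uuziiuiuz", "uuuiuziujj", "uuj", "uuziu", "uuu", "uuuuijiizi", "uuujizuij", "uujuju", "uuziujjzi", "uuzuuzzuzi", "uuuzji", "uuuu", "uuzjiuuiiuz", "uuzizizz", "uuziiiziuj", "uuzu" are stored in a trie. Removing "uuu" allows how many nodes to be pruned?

0

After clearing the end-marker at "uuu", prune upward until reaching a node still needed by another word.
Every node on "uuu" is still needed (e.g. by "uuuzizjij"), so nothing is freed.
Nodes removed: 0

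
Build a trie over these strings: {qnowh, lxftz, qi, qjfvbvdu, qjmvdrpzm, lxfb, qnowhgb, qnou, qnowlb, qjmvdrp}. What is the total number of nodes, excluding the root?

For each word, the new-node count is its length minus the longest prefix already in the trie:
  "qnowh" → 5 new (q, n, o, w, h)
  "lxftz" → 5 new (l, x, f, t, z)
  "qi" → prefix "q" already present; 1 new (i)
  "qjfvbvdu" → prefix "q" already present; 7 new (j, f, v, b, v, d, u)
  "qjmvdrpzm" → prefix "qj" already present; 7 new (m, v, d, r, p, z, m)
  "lxfb" → prefix "lxf" already present; 1 new (b)
  "qnowhgb" → prefix "qnowh" already present; 2 new (g, b)
  "qnou" → prefix "qno" already present; 1 new (u)
  "qnowlb" → prefix "qnow" already present; 2 new (l, b)
  "qjmvdrp" → prefix "qjmvdrp" already present; 0 new (none)
Total nodes = 5 + 5 + 1 + 7 + 7 + 1 + 2 + 1 + 2 + 0 = 31

31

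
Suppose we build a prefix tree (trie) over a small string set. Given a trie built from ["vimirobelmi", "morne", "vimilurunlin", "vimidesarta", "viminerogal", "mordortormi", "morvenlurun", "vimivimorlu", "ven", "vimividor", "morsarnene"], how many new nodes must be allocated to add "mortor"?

3

The longest prefix of "mortor" already in the trie is "mor" (length 3).
Each of the 3 remaining characters creates one node.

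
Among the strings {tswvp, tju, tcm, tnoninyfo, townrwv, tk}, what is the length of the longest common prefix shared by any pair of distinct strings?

1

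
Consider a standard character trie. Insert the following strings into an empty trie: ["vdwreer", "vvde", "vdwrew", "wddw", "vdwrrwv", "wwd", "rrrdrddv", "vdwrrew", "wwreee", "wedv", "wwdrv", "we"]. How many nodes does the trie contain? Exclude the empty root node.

39

For each word, the new-node count is its length minus the longest prefix already in the trie:
  "vdwreer" → 7 new (v, d, w, r, e, e, r)
  "vvde" → prefix "v" already present; 3 new (v, d, e)
  "vdwrew" → prefix "vdwre" already present; 1 new (w)
  "wddw" → 4 new (w, d, d, w)
  "vdwrrwv" → prefix "vdwr" already present; 3 new (r, w, v)
  "wwd" → prefix "w" already present; 2 new (w, d)
  "rrrdrddv" → 8 new (r, r, r, d, r, d, d, v)
  "vdwrrew" → prefix "vdwrr" already present; 2 new (e, w)
  "wwreee" → prefix "ww" already present; 4 new (r, e, e, e)
  "wedv" → prefix "w" already present; 3 new (e, d, v)
  "wwdrv" → prefix "wwd" already present; 2 new (r, v)
  "we" → prefix "we" already present; 0 new (none)
Total nodes = 7 + 3 + 1 + 4 + 3 + 2 + 8 + 2 + 4 + 3 + 2 + 0 = 39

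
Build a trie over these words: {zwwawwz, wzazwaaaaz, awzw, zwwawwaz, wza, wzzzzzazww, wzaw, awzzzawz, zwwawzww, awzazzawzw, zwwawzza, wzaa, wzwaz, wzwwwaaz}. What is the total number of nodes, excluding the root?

58

Insert word by word; a character creates a node only if that edge doesn't already exist:
  "zwwawwz" → 7 new (z, w, w, a, w, w, z)
  "wzazwaaaaz" → 10 new (w, z, a, z, w, a, a, a, a, z)
  "awzw" → 4 new (a, w, z, w)
  "zwwawwaz" → prefix "zwwaww" already present; 2 new (a, z)
  "wza" → prefix "wza" already present; 0 new (none)
  "wzzzzzazww" → prefix "wz" already present; 8 new (z, z, z, z, a, z, w, w)
  "wzaw" → prefix "wza" already present; 1 new (w)
  "awzzzawz" → prefix "awz" already present; 5 new (z, z, a, w, z)
  "zwwawzww" → prefix "zwwaw" already present; 3 new (z, w, w)
  "awzazzawzw" → prefix "awz" already present; 7 new (a, z, z, a, w, z, w)
  "zwwawzza" → prefix "zwwawz" already present; 2 new (z, a)
  "wzaa" → prefix "wza" already present; 1 new (a)
  "wzwaz" → prefix "wz" already present; 3 new (w, a, z)
  "wzwwwaaz" → prefix "wzw" already present; 5 new (w, w, a, a, z)
Total nodes = 7 + 10 + 4 + 2 + 0 + 8 + 1 + 5 + 3 + 7 + 2 + 1 + 3 + 5 = 58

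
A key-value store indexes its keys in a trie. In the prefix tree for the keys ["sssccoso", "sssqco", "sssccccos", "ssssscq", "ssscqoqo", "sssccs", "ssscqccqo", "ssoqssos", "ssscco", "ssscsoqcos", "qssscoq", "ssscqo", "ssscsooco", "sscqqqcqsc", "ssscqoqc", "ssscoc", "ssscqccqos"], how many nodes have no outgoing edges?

A leaf is a node with no children — equivalently, the end of a word that is not a proper prefix of any other stored word.
Those words: "qssscoq", "sscqqqcqsc", "ssoqssos", "sssccccos", "sssccoso", "sssccs", "ssscoc", "ssscqccqos", "ssscqoqc", "ssscqoqo", "ssscsooco", "ssscsoqcos", "sssqco", "ssssscq"
Leaf count: 14

14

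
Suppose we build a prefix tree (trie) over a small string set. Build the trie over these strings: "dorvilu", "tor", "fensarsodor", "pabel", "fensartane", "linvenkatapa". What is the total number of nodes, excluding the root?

42

Trace insertions, counting only characters that open a new branch:
  "dorvilu" → 7 new (d, o, r, v, i, l, u)
  "tor" → 3 new (t, o, r)
  "fensarsodor" → 11 new (f, e, n, s, a, r, s, o, d, o, r)
  "pabel" → 5 new (p, a, b, e, l)
  "fensartane" → prefix "fensar" already present; 4 new (t, a, n, e)
  "linvenkatapa" → 12 new (l, i, n, v, e, n, k, a, t, a, p, a)
Total nodes = 7 + 3 + 11 + 5 + 4 + 12 = 42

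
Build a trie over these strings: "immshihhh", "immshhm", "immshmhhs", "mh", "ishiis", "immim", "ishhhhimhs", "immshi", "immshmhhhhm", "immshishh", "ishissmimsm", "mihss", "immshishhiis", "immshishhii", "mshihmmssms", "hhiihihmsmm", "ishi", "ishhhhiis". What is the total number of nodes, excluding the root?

Trace insertions, counting only characters that open a new branch:
  "immshihhh" → 9 new (i, m, m, s, h, i, h, h, h)
  "immshhm" → prefix "immsh" already present; 2 new (h, m)
  "immshmhhs" → prefix "immsh" already present; 4 new (m, h, h, s)
  "mh" → 2 new (m, h)
  "ishiis" → prefix "i" already present; 5 new (s, h, i, i, s)
  "immim" → prefix "imm" already present; 2 new (i, m)
  "ishhhhimhs" → prefix "ish" already present; 7 new (h, h, h, i, m, h, s)
  "immshi" → prefix "immshi" already present; 0 new (none)
  "immshmhhhhm" → prefix "immshmhh" already present; 3 new (h, h, m)
  "immshishh" → prefix "immshi" already present; 3 new (s, h, h)
  "ishissmimsm" → prefix "ishi" already present; 7 new (s, s, m, i, m, s, m)
  "mihss" → prefix "m" already present; 4 new (i, h, s, s)
  "immshishhiis" → prefix "immshishh" already present; 3 new (i, i, s)
  "immshishhii" → prefix "immshishhii" already present; 0 new (none)
  "mshihmmssms" → prefix "m" already present; 10 new (s, h, i, h, m, m, s, s, m, s)
  "hhiihihmsmm" → 11 new (h, h, i, i, h, i, h, m, s, m, m)
  "ishi" → prefix "ishi" already present; 0 new (none)
  "ishhhhiis" → prefix "ishhhhi" already present; 2 new (i, s)
Total nodes = 9 + 2 + 4 + 2 + 5 + 2 + 7 + 0 + 3 + 3 + 7 + 4 + 3 + 0 + 10 + 11 + 0 + 2 = 74

74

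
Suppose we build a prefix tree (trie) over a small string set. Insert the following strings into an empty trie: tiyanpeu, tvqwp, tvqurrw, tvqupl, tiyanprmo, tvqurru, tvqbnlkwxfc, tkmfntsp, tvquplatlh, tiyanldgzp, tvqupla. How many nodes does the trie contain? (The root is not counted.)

Trace insertions, counting only characters that open a new branch:
  "tiyanpeu" → 8 new (t, i, y, a, n, p, e, u)
  "tvqwp" → prefix "t" already present; 4 new (v, q, w, p)
  "tvqurrw" → prefix "tvq" already present; 4 new (u, r, r, w)
  "tvqupl" → prefix "tvqu" already present; 2 new (p, l)
  "tiyanprmo" → prefix "tiyanp" already present; 3 new (r, m, o)
  "tvqurru" → prefix "tvqurr" already present; 1 new (u)
  "tvqbnlkwxfc" → prefix "tvq" already present; 8 new (b, n, l, k, w, x, f, c)
  "tkmfntsp" → prefix "t" already present; 7 new (k, m, f, n, t, s, p)
  "tvquplatlh" → prefix "tvqupl" already present; 4 new (a, t, l, h)
  "tiyanldgzp" → prefix "tiyan" already present; 5 new (l, d, g, z, p)
  "tvqupla" → prefix "tvqupla" already present; 0 new (none)
Total nodes = 8 + 4 + 4 + 2 + 3 + 1 + 8 + 7 + 4 + 5 + 0 = 46

46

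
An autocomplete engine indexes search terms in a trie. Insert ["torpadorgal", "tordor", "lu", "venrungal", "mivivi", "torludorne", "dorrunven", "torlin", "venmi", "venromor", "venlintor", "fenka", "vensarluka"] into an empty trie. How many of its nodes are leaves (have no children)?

Leaves are exactly the stored words that no other stored word extends.
Those words: "dorrunven", "fenka", "lu", "mivivi", "tordor", "torlin", "torludorne", "torpadorgal", "venlintor", "venmi", "venromor", "venrungal", "vensarluka"
Leaf count: 13

13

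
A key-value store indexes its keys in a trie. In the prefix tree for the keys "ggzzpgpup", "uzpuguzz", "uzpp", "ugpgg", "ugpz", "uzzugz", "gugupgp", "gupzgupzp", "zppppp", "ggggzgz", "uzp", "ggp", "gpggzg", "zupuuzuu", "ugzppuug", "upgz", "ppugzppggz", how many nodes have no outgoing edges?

Leaves are exactly the stored words that no other stored word extends.
Those words: "ggggzgz", "ggp", "ggzzpgpup", "gpggzg", "gugupgp", "gupzgupzp", "ppugzppggz", "ugpgg", "ugpz", "ugzppuug", "upgz", "uzpp", "uzpuguzz", "uzzugz", "zppppp", "zupuuzuu"
Leaf count: 16

16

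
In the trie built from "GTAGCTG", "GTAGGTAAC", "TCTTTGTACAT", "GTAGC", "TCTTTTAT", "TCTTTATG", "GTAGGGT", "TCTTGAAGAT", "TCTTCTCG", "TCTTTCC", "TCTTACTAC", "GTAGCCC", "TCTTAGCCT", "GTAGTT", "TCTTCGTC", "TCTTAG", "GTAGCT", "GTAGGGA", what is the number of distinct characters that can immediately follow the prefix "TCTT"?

4

Follow the path "TCTT" to its node, then look at its outgoing edges.
Characters that immediately follow "TCTT" among the stored strings: {A, C, G, T}.
That node has 4 child edges.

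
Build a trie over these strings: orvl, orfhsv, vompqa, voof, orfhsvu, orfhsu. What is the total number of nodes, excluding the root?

Insert word by word; a character creates a node only if that edge doesn't already exist:
  "orvl" → 4 new (o, r, v, l)
  "orfhsv" → prefix "or" already present; 4 new (f, h, s, v)
  "vompqa" → 6 new (v, o, m, p, q, a)
  "voof" → prefix "vo" already present; 2 new (o, f)
  "orfhsvu" → prefix "orfhsv" already present; 1 new (u)
  "orfhsu" → prefix "orfhs" already present; 1 new (u)
Total nodes = 4 + 4 + 6 + 2 + 1 + 1 = 18

18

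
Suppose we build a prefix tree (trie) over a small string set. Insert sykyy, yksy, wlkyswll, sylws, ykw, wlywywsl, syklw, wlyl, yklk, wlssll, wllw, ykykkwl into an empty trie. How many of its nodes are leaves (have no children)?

Leaves are exactly the stored words that no other stored word extends.
Those words: "syklw", "sykyy", "sylws", "wlkyswll", "wllw", "wlssll", "wlyl", "wlywywsl", "yklk", "yksy", "ykw", "ykykkwl"
Leaf count: 12

12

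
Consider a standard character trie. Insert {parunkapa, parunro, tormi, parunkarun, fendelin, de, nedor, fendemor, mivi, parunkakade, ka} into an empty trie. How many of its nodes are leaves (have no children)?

11

Leaves are exactly the stored words that no other stored word extends.
Those words: "de", "fendelin", "fendemor", "ka", "mivi", "nedor", "parunkakade", "parunkapa", "parunkarun", "parunro", "tormi"
Leaf count: 11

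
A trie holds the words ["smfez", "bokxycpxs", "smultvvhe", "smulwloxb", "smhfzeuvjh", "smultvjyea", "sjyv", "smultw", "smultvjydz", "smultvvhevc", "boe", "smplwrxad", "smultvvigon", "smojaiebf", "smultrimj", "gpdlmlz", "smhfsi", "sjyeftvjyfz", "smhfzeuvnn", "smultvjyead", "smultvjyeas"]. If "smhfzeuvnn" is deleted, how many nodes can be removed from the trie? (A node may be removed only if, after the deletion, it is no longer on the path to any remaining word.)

2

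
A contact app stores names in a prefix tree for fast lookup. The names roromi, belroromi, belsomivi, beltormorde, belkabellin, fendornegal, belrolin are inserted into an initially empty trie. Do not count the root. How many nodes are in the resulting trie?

Count nodes per top-level branch (shared prefixes stored once):
  'b'-branch (belkabellin, belrolin, belroromi, belsomivi, beltormorde): 34 nodes
  'f'-branch (fendornegal): 11 nodes
  'r'-branch (roromi): 6 nodes
Sum: 51

51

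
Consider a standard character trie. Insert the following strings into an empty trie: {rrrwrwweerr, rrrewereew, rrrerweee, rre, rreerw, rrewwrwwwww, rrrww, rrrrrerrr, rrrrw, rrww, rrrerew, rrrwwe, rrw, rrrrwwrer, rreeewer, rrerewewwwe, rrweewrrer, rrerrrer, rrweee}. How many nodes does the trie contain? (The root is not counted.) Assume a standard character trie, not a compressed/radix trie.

76

For each word, the new-node count is its length minus the longest prefix already in the trie:
  "rrrwrwweerr" → 11 new (r, r, r, w, r, w, w, e, e, r, r)
  "rrrewereew" → prefix "rrr" already present; 7 new (e, w, e, r, e, e, w)
  "rrrerweee" → prefix "rrre" already present; 5 new (r, w, e, e, e)
  "rre" → prefix "rr" already present; 1 new (e)
  "rreerw" → prefix "rre" already present; 3 new (e, r, w)
  "rrewwrwwwww" → prefix "rre" already present; 8 new (w, w, r, w, w, w, w, w)
  "rrrww" → prefix "rrrw" already present; 1 new (w)
  "rrrrrerrr" → prefix "rrr" already present; 6 new (r, r, e, r, r, r)
  "rrrrw" → prefix "rrrr" already present; 1 new (w)
  "rrww" → prefix "rr" already present; 2 new (w, w)
  "rrrerew" → prefix "rrrer" already present; 2 new (e, w)
  "rrrwwe" → prefix "rrrww" already present; 1 new (e)
  "rrw" → prefix "rrw" already present; 0 new (none)
  "rrrrwwrer" → prefix "rrrrw" already present; 4 new (w, r, e, r)
  "rreeewer" → prefix "rree" already present; 4 new (e, w, e, r)
  "rrerewewwwe" → prefix "rre" already present; 8 new (r, e, w, e, w, w, w, e)
  "rrweewrrer" → prefix "rrw" already present; 7 new (e, e, w, r, r, e, r)
  "rrerrrer" → prefix "rrer" already present; 4 new (r, r, e, r)
  "rrweee" → prefix "rrwee" already present; 1 new (e)
Total nodes = 11 + 7 + 5 + 1 + 3 + 8 + 1 + 6 + 1 + 2 + 2 + 1 + 0 + 4 + 4 + 8 + 7 + 4 + 1 = 76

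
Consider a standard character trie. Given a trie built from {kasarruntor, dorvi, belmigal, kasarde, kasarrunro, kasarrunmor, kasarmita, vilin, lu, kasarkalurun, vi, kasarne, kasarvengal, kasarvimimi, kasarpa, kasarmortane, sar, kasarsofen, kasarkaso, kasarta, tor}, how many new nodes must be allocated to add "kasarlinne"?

The longest prefix of "kasarlinne" already in the trie is "kasar" (length 5).
So 10 − 5 = 5 new nodes.

5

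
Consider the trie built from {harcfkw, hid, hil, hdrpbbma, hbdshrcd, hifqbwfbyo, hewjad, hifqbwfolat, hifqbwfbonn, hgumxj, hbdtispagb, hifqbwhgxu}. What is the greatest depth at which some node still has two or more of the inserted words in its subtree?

Equivalently: take the maximum, over all pairs, of their longest common prefix length.
e.g. "hifqbwfbonn" and "hifqbwfbyo" share the prefix "hifqbwfb" of length 8; no pair shares a longer one.
Longest shared-prefix length: 8

8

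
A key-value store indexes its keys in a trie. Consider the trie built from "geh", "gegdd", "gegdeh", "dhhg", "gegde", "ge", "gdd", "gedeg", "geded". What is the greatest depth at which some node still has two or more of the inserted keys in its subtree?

5

The deepest shared node is where two words last agree before diverging.
e.g. "gegde" and "gegdeh" share the prefix "gegde" of length 5; no pair shares a longer one.
Longest shared-prefix length: 5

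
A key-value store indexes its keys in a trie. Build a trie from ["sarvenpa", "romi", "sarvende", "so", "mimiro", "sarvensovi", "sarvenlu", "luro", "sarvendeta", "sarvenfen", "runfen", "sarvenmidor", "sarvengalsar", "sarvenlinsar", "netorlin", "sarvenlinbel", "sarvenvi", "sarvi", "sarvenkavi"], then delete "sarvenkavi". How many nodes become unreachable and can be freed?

After clearing the end-marker at "sarvenkavi", prune upward until reaching a node still needed by another word.
The suffix "kavi" (4 nodes) is used only by "sarvenkavi"; the node for "sarven" still has the child "p", so pruning stops there.
Nodes removed: 4

4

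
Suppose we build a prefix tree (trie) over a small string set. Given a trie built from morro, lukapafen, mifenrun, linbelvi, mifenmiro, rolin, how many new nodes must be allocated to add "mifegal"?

Walking "mifegal" from the root, the first 4 characters ("mife") follow existing edges; "g" is the first miss.
So 7 − 4 = 3 new nodes.

3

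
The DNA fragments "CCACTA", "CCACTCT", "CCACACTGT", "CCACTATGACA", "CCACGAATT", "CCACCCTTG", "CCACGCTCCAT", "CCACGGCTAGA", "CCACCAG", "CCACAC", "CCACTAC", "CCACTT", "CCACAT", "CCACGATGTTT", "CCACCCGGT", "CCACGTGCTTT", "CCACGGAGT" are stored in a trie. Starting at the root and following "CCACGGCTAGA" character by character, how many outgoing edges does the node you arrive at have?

The children of the "CCACGGCTAGA" node are the distinct next characters among strings starting with "CCACGGCTAGA".
No stored string extends past "CCACGGCTAGA".
That node has 0 child edges.

0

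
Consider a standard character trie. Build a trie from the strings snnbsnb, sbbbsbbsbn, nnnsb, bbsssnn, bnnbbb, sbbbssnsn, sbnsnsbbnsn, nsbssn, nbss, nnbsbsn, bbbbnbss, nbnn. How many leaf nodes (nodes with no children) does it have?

A leaf is a node with no children — equivalently, the end of a word that is not a proper prefix of any other stored word.
Those words: "bbbbnbss", "bbsssnn", "bnnbbb", "nbnn", "nbss", "nnbsbsn", "nnnsb", "nsbssn", "sbbbsbbsbn", "sbbbssnsn", "sbnsnsbbnsn", "snnbsnb"
Leaf count: 12

12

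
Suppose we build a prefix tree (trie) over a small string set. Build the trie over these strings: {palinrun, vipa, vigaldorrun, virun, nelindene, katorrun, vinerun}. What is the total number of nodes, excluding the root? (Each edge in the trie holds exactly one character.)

Count nodes per top-level branch (shared prefixes stored once):
  'k'-branch (katorrun): 8 nodes
  'n'-branch (nelindene): 9 nodes
  'p'-branch (palinrun): 8 nodes
  'v'-branch (vigaldorrun, vinerun, vipa, virun): 21 nodes
Sum: 46

46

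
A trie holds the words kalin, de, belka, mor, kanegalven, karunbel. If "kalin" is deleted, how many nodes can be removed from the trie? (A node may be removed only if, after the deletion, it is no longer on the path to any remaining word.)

After clearing the end-marker at "kalin", prune upward until reaching a node still needed by another word.
The suffix "lin" (3 nodes) is used only by "kalin"; the node for "ka" still has the child "n", so pruning stops there.
Nodes removed: 3

3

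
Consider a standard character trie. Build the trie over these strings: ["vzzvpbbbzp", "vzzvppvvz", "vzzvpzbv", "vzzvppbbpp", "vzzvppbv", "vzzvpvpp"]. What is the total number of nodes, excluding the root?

Trie structure (* marks end of a word):
(root)
└─ v
   └─ z
      └─ z
         └─ v
            └─ p
               ├─ b
               │  └─ b
               │     └─ b
               │        └─ z
               │           └─ p *
               ├─ p
               │  ├─ b
               │  │  ├─ b
               │  │  │  └─ p
               │  │  │     └─ p *
               │  │  └─ v *
               │  └─ v
               │     └─ v
               │        └─ z *
               ├─ v
               │  └─ p
               │     └─ p *
               └─ z
                  └─ b
                     └─ v *
Counting every labelled node above: 25.

25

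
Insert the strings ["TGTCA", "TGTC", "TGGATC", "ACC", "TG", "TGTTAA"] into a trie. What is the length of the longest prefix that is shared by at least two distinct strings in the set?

4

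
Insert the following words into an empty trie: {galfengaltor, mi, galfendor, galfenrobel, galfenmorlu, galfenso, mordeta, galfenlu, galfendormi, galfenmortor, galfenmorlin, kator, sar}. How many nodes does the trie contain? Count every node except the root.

52

Insert word by word; a character creates a node only if that edge doesn't already exist:
  "galfengaltor" → 12 new (g, a, l, f, e, n, g, a, l, t, o, r)
  "mi" → 2 new (m, i)
  "galfendor" → prefix "galfen" already present; 3 new (d, o, r)
  "galfenrobel" → prefix "galfen" already present; 5 new (r, o, b, e, l)
  "galfenmorlu" → prefix "galfen" already present; 5 new (m, o, r, l, u)
  "galfenso" → prefix "galfen" already present; 2 new (s, o)
  "mordeta" → prefix "m" already present; 6 new (o, r, d, e, t, a)
  "galfenlu" → prefix "galfen" already present; 2 new (l, u)
  "galfendormi" → prefix "galfendor" already present; 2 new (m, i)
  "galfenmortor" → prefix "galfenmor" already present; 3 new (t, o, r)
  "galfenmorlin" → prefix "galfenmorl" already present; 2 new (i, n)
  "kator" → 5 new (k, a, t, o, r)
  "sar" → 3 new (s, a, r)
Total nodes = 12 + 2 + 3 + 5 + 5 + 2 + 6 + 2 + 2 + 3 + 2 + 5 + 3 = 52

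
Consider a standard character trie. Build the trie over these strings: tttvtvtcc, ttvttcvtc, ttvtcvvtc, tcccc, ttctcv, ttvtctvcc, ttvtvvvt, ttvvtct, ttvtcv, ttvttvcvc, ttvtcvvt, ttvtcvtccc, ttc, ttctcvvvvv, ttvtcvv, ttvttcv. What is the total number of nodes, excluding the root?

53

For each word, the new-node count is its length minus the longest prefix already in the trie:
  "tttvtvtcc" → 9 new (t, t, t, v, t, v, t, c, c)
  "ttvttcvtc" → prefix "tt" already present; 7 new (v, t, t, c, v, t, c)
  "ttvtcvvtc" → prefix "ttvt" already present; 5 new (c, v, v, t, c)
  "tcccc" → prefix "t" already present; 4 new (c, c, c, c)
  "ttctcv" → prefix "tt" already present; 4 new (c, t, c, v)
  "ttvtctvcc" → prefix "ttvtc" already present; 4 new (t, v, c, c)
  "ttvtvvvt" → prefix "ttvt" already present; 4 new (v, v, v, t)
  "ttvvtct" → prefix "ttv" already present; 4 new (v, t, c, t)
  "ttvtcv" → prefix "ttvtcv" already present; 0 new (none)
  "ttvttvcvc" → prefix "ttvtt" already present; 4 new (v, c, v, c)
  "ttvtcvvt" → prefix "ttvtcvvt" already present; 0 new (none)
  "ttvtcvtccc" → prefix "ttvtcv" already present; 4 new (t, c, c, c)
  "ttc" → prefix "ttc" already present; 0 new (none)
  "ttctcvvvvv" → prefix "ttctcv" already present; 4 new (v, v, v, v)
  "ttvtcvv" → prefix "ttvtcvv" already present; 0 new (none)
  "ttvttcv" → prefix "ttvttcv" already present; 0 new (none)
Total nodes = 9 + 7 + 5 + 4 + 4 + 4 + 4 + 4 + 0 + 4 + 0 + 4 + 0 + 4 + 0 + 0 = 53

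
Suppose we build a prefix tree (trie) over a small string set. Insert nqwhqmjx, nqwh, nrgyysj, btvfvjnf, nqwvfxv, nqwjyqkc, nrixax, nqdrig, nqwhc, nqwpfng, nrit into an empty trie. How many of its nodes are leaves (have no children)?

10

A leaf is a node with no children — equivalently, the end of a word that is not a proper prefix of any other stored word.
Those words: "btvfvjnf", "nqdrig", "nqwhc", "nqwhqmjx", "nqwjyqkc", "nqwpfng", "nqwvfxv", "nrgyysj", "nrit", "nrixax"
Leaf count: 10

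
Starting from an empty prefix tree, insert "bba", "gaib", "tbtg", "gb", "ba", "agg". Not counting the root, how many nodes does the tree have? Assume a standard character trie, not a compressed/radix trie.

16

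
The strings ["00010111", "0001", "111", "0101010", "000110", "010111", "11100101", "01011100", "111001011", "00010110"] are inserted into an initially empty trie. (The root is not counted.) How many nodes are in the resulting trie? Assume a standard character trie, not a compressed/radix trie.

For each word, the new-node count is its length minus the longest prefix already in the trie:
  "00010111" → 8 new (0, 0, 0, 1, 0, 1, 1, 1)
  "0001" → prefix "0001" already present; 0 new (none)
  "111" → 3 new (1, 1, 1)
  "0101010" → prefix "0" already present; 6 new (1, 0, 1, 0, 1, 0)
  "000110" → prefix "0001" already present; 2 new (1, 0)
  "010111" → prefix "0101" already present; 2 new (1, 1)
  "11100101" → prefix "111" already present; 5 new (0, 0, 1, 0, 1)
  "01011100" → prefix "010111" already present; 2 new (0, 0)
  "111001011" → prefix "11100101" already present; 1 new (1)
  "00010110" → prefix "0001011" already present; 1 new (0)
Total nodes = 8 + 0 + 3 + 6 + 2 + 2 + 5 + 2 + 1 + 1 = 30

30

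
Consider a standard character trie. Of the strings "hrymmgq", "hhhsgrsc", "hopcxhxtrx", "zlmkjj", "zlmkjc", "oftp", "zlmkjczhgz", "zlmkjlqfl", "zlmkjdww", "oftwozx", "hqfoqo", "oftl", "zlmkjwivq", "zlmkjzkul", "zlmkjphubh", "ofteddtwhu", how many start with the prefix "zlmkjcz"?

Traverse to the node for "zlmkjcz", then collect every word in that subtree.
Matches: "zlmkjczhgz"
Count: 1

1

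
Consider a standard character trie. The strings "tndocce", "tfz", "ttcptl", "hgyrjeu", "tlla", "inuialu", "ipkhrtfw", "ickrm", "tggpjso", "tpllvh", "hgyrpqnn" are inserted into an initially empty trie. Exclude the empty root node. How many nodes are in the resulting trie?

Trace insertions, counting only characters that open a new branch:
  "tndocce" → 7 new (t, n, d, o, c, c, e)
  "tfz" → prefix "t" already present; 2 new (f, z)
  "ttcptl" → prefix "t" already present; 5 new (t, c, p, t, l)
  "hgyrjeu" → 7 new (h, g, y, r, j, e, u)
  "tlla" → prefix "t" already present; 3 new (l, l, a)
  "inuialu" → 7 new (i, n, u, i, a, l, u)
  "ipkhrtfw" → prefix "i" already present; 7 new (p, k, h, r, t, f, w)
  "ickrm" → prefix "i" already present; 4 new (c, k, r, m)
  "tggpjso" → prefix "t" already present; 6 new (g, g, p, j, s, o)
  "tpllvh" → prefix "t" already present; 5 new (p, l, l, v, h)
  "hgyrpqnn" → prefix "hgyr" already present; 4 new (p, q, n, n)
Total nodes = 7 + 2 + 5 + 7 + 3 + 7 + 7 + 4 + 6 + 5 + 4 = 57

57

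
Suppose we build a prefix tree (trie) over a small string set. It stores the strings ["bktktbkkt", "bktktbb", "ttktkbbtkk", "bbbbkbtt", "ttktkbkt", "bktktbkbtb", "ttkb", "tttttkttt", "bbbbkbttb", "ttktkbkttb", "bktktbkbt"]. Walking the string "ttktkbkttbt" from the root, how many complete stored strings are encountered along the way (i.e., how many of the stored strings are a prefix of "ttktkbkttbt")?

Check each prefix of "ttktkbkttbt" against the stored set — each match is an end-marker on the path.
Prefixes of the query that are stored words: "ttktkbkt", "ttktkbkttb"
Count: 2

2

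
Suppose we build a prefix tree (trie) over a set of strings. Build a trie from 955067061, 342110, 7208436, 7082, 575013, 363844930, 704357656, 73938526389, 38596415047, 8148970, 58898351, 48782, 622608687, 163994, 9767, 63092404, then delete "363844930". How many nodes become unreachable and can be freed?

8

A node on "363844930"'s path can go only if nothing else ends at it or branches off below it.
The suffix "63844930" (8 nodes) is used only by "363844930"; the node for "3" still has the child "4", so pruning stops there.
Nodes removed: 8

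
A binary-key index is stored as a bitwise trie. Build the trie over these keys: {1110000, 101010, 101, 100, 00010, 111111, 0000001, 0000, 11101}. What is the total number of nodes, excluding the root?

Trie structure (* marks end of a word):
(root)
├─ 0
│  └─ 0
│     └─ 0
│        ├─ 0 *
│        │  └─ 0
│        │     └─ 0
│        │        └─ 1 *
│        └─ 1
│           └─ 0 *
└─ 1
   ├─ 0
   │  ├─ 0 *
   │  └─ 1 *
   │     └─ 0
   │        └─ 1
   │           └─ 0 *
   └─ 1
      └─ 1
         ├─ 0
         │  ├─ 0
         │  │  └─ 0
         │  │     └─ 0 *
         │  └─ 1 *
         └─ 1
            └─ 1
               └─ 1 *
Counting every labelled node above: 26.

26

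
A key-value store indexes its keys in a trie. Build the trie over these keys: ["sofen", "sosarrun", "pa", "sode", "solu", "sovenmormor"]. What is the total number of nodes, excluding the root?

26

Trace insertions, counting only characters that open a new branch:
  "sofen" → 5 new (s, o, f, e, n)
  "sosarrun" → prefix "so" already present; 6 new (s, a, r, r, u, n)
  "pa" → 2 new (p, a)
  "sode" → prefix "so" already present; 2 new (d, e)
  "solu" → prefix "so" already present; 2 new (l, u)
  "sovenmormor" → prefix "so" already present; 9 new (v, e, n, m, o, r, m, o, r)
Total nodes = 5 + 6 + 2 + 2 + 2 + 9 = 26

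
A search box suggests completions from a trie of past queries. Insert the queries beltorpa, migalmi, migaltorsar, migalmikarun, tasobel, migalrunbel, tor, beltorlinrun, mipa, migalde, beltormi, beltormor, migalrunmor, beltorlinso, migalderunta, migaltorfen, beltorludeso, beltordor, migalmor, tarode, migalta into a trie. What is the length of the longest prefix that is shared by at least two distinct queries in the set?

9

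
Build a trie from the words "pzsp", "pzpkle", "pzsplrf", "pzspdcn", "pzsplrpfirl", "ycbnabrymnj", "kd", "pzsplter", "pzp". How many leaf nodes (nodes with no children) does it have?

Leaves are exactly the stored words that no other stored word extends.
Those words: "kd", "pzpkle", "pzspdcn", "pzsplrf", "pzsplrpfirl", "pzsplter", "ycbnabrymnj"
Leaf count: 7

7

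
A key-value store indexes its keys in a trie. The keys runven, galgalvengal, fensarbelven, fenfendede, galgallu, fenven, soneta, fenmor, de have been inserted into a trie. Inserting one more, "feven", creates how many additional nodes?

Walking "feven" from the root, the first 2 characters ("fe") follow existing edges; "v" is the first miss.
New nodes needed: |"feven"| − 2 = 5 − 2 = 3.

3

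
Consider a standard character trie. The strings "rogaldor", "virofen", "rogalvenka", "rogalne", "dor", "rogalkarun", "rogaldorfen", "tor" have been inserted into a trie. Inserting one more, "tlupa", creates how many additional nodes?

The longest prefix of "tlupa" already in the trie is "t" (length 1).
Each of the 4 remaining characters creates one node.

4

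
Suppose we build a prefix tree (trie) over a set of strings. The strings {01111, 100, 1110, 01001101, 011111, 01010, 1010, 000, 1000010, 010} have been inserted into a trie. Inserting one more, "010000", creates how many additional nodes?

2

The longest prefix of "010000" already in the trie is "0100" (length 4).
Each of the 2 remaining characters creates one node.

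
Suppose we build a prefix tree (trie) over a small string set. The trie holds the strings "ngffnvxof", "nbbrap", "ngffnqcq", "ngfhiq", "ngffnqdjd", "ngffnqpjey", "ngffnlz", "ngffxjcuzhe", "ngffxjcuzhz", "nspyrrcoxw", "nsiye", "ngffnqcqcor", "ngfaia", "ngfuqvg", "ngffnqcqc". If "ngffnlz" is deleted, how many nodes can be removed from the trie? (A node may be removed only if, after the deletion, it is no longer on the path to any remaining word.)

2

Walk "ngffnlz" from the leaf back toward the root, removing each node that no remaining word uses.
The suffix "lz" (2 nodes) is used only by "ngffnlz"; the node for "ngffn" still has the child "v", so pruning stops there.
Nodes removed: 2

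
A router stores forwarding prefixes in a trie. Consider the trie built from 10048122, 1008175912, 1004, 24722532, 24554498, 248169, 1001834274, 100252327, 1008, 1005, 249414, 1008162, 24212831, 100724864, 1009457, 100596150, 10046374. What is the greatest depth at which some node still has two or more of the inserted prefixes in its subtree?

5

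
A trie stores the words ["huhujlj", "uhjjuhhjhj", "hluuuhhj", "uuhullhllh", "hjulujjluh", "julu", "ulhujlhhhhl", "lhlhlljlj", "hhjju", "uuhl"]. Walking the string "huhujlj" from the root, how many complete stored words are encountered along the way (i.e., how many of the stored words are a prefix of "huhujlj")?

1

Check each prefix of "huhujlj" against the stored set — each match is an end-marker on the path.
Prefixes of the query that are stored words: "huhujlj"
Count: 1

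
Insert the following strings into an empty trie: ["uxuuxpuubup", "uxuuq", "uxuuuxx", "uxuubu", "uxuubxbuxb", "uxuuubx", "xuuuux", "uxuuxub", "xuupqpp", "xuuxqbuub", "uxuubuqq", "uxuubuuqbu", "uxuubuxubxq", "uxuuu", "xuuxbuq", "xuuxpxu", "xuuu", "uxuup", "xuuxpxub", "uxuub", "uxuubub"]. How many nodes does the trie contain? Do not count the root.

62

For each word, the new-node count is its length minus the longest prefix already in the trie:
  "uxuuxpuubup" → 11 new (u, x, u, u, x, p, u, u, b, u, p)
  "uxuuq" → prefix "uxuu" already present; 1 new (q)
  "uxuuuxx" → prefix "uxuu" already present; 3 new (u, x, x)
  "uxuubu" → prefix "uxuu" already present; 2 new (b, u)
  "uxuubxbuxb" → prefix "uxuub" already present; 5 new (x, b, u, x, b)
  "uxuuubx" → prefix "uxuuu" already present; 2 new (b, x)
  "xuuuux" → 6 new (x, u, u, u, u, x)
  "uxuuxub" → prefix "uxuux" already present; 2 new (u, b)
  "xuupqpp" → prefix "xuu" already present; 4 new (p, q, p, p)
  "xuuxqbuub" → prefix "xuu" already present; 6 new (x, q, b, u, u, b)
  "uxuubuqq" → prefix "uxuubu" already present; 2 new (q, q)
  "uxuubuuqbu" → prefix "uxuubu" already present; 4 new (u, q, b, u)
  "uxuubuxubxq" → prefix "uxuubu" already present; 5 new (x, u, b, x, q)
  "uxuuu" → prefix "uxuuu" already present; 0 new (none)
  "xuuxbuq" → prefix "xuux" already present; 3 new (b, u, q)
  "xuuxpxu" → prefix "xuux" already present; 3 new (p, x, u)
  "xuuu" → prefix "xuuu" already present; 0 new (none)
  "uxuup" → prefix "uxuu" already present; 1 new (p)
  "xuuxpxub" → prefix "xuuxpxu" already present; 1 new (b)
  "uxuub" → prefix "uxuub" already present; 0 new (none)
  "uxuubub" → prefix "uxuubu" already present; 1 new (b)
Total nodes = 11 + 1 + 3 + 2 + 5 + 2 + 6 + 2 + 4 + 6 + 2 + 4 + 5 + 0 + 3 + 3 + 0 + 1 + 1 + 0 + 1 = 62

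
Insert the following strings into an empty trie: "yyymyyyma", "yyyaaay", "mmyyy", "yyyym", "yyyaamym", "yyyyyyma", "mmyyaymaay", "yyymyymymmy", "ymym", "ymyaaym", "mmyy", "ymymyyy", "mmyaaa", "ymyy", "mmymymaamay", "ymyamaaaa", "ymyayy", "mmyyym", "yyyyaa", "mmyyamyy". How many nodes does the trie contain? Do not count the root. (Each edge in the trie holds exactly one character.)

73

Count nodes per top-level branch (shared prefixes stored once):
  'm'-branch (mmyaaa, mmymymaamay, mmyy, mmyyamyy, mmyyaymaay, mmyyy, mmyyym): 26 nodes
  'y'-branch (ymyaaym, ymyamaaaa, ymyayy, ymym, ymymyyy, ymyy, yyyaaay, yyyaamym, yyymyymymmy, yyymyyyma, yyyyaa, yyyym, yyyyyyma): 47 nodes
Sum: 73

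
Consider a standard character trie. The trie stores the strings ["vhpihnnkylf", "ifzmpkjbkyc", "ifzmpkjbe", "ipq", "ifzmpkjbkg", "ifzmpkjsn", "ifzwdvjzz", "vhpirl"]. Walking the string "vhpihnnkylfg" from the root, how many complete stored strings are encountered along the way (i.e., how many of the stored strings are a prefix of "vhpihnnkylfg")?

Check each prefix of "vhpihnnkylfg" against the stored set — each match is an end-marker on the path.
Prefixes of the query that are stored words: "vhpihnnkylf"
Count: 1

1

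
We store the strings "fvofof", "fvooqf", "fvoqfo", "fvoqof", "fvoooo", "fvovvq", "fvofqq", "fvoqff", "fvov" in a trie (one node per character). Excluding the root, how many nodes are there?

For each word, the new-node count is its length minus the longest prefix already in the trie:
  "fvofof" → 6 new (f, v, o, f, o, f)
  "fvooqf" → prefix "fvo" already present; 3 new (o, q, f)
  "fvoqfo" → prefix "fvo" already present; 3 new (q, f, o)
  "fvoqof" → prefix "fvoq" already present; 2 new (o, f)
  "fvoooo" → prefix "fvoo" already present; 2 new (o, o)
  "fvovvq" → prefix "fvo" already present; 3 new (v, v, q)
  "fvofqq" → prefix "fvof" already present; 2 new (q, q)
  "fvoqff" → prefix "fvoqf" already present; 1 new (f)
  "fvov" → prefix "fvov" already present; 0 new (none)
Total nodes = 6 + 3 + 3 + 2 + 2 + 3 + 2 + 1 + 0 = 22

22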